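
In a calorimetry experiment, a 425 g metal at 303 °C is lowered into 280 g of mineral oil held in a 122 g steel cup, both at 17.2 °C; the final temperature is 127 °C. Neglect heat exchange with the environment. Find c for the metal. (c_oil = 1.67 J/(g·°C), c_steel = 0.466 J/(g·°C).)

c ≈ 0.77 J/(g·°C)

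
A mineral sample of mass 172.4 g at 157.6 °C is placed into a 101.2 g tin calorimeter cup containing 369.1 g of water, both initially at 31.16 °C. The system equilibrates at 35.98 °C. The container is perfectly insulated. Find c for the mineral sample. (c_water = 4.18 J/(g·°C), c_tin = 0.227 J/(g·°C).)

Energy conservation, ΣQ = 0:
172.4·c·(35.98 − 157.6) + 369.1·4.18·(35.98 − 31.16) + 101.2·0.227·(35.98 − 31.16) = 0
-20967 c = -7547.2
c = -7547.2/-20967 ≈ 0.36 J/(g·°C)

c ≈ 0.36 J/(g·°C)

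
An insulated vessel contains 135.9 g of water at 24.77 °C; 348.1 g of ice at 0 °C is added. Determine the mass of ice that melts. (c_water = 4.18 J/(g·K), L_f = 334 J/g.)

m_melted ≈ 42.1 g

Cooling the water to 0 °C releases 135.9×4.18×24.77 = 14071 J.
Melting all 348.1 g of ice would need 348.1×334 = 116265 J.
14071 J < 116265 J, so only part of the ice melts and the system sits at 0 °C.
Mass melted = 14071/334 ≈ 42.13 g.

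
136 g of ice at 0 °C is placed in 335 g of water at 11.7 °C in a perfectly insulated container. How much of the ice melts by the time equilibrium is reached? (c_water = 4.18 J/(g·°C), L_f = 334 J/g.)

m_melted ≈ 49.1 g

Cooling the water to 0 °C releases 335·4.18·11.7 = 16384 J.
Melting all 136 g of ice would need 136·334 = 45424 J.
16384 J < 45424 J, so only part of the ice melts and the system sits at 0 °C.
Mass melted = 16384/334 ≈ 49.05 g.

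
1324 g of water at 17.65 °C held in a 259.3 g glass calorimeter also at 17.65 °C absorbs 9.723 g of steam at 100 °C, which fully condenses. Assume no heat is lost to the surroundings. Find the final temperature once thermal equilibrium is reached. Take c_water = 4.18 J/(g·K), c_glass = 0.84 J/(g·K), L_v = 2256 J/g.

Taking heat into each body as positive, Σ m c ΔT = 0:
steam→water at 100 °C releases m L_v = 9.723×2256 = 21935; condensate cools 100→T: 9.723×4.18×(T − 100) = 40.64(T − 100); water warms: 1324×4.18×(T − 17.65) = 5534.3(T − 17.65); glass cup: 259.3×0.84×(T − 17.65) = 217.81(T − 17.65)
5792.8 T = 21935 + 4064.2 + 101525 = 127524
T ≈ 22.01 °C (< 100 °C, so full condensation is consistent).

T_f ≈ 22.0 °C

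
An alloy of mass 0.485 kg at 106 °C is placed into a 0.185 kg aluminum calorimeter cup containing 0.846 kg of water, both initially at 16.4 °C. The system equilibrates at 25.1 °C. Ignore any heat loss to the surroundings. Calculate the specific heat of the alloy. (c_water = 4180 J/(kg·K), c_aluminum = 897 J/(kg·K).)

Conservation of energy gives ΣQ = 0:
0.485×c×(25.1 − 106) + 0.846×4180×(25.1 − 16.4) + 0.185×897×(25.1 − 16.4) = 0
-39.24 c = -32209
c = -32209/-39.24 ≈ 820.9 J/(kg·K)

c ≈ 821 J/(kg·K)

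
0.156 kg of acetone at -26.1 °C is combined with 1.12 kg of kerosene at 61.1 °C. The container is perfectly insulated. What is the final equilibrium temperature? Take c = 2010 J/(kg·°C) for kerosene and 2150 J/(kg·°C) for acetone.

Setting the total heat transfer to zero:
1.12·2010·(T − 61.1) + 0.156·2150·(T − (-26.1)) = 0
2251.2(T − 61.1) + 335.4(T − (-26.1)) = 0
(2251.2 + 335.4) T = 2251.2·61.1 + 335.4·(-26.1)
T ≈ 49.79 °C

T_f ≈ 49.8 °C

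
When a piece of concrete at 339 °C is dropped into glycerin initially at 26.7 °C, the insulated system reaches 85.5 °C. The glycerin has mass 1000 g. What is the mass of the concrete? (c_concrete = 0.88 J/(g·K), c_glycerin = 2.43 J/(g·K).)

Heat lost by the concrete = heat gained by the glycerin:
m·0.88·(339 − 85.5) = 1000·2.43·(85.5 − 26.7)
223.08 m = 142884  ⇒  m ≈ 640.5 g

m ≈ 641 g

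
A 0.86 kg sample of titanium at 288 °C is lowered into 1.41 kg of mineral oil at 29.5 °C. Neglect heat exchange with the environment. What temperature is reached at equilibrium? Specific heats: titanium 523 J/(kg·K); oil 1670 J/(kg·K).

T_f ≈ 71.0 °C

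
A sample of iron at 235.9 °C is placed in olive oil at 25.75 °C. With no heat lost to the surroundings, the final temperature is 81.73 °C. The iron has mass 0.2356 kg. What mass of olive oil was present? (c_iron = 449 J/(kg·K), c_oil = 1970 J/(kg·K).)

m ≈ 0.148 kg

Taking heat into each body as positive, Σ m c ΔT = 0:
0.2356×449×(81.73 − 235.9) + m×1970×(81.73 − 25.75) = 0
110281 m = 16309
m = 16309/110281 ≈ 0.1479 kg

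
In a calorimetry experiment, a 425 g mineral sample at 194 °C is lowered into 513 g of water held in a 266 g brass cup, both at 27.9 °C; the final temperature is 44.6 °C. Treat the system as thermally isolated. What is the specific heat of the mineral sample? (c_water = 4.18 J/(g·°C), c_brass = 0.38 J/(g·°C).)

Energy conservation, ΣQ = 0:
425·c·(44.6 − 194) + 513·4.18·(44.6 − 27.9) + 266·0.38·(44.6 − 27.9) = 0
-63495 c = -37499
c = -37499/-63495 ≈ 0.5906 J/(g·°C)

c ≈ 0.591 J/(g·°C)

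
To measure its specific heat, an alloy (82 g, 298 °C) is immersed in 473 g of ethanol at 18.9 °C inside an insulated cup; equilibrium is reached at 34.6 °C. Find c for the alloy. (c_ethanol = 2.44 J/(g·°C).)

c ≈ 0.839 J/(g·°C)

Heat lost by the alloy = heat gained by the ethanol:
82×c×(298 − 34.6) = 473×2.44×(34.6 − 18.9)
21599 c = 18120  ⇒  c ≈ 0.8389 J/(g·°C)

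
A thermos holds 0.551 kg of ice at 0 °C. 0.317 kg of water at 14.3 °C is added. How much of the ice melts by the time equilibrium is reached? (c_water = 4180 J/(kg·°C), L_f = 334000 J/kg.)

Water can give up m c ΔT = 0.317·4180·14.3 = 18948 J before reaching 0 °C.
Fully melting the ice requires m_ice L_f = 0.551·334000 = 184034 J.
Since 18948 < 184034 J, not all the ice melts; equilibrium is at 0 °C.
Mass melted = 18948/334000 ≈ 0.05673 kg.

m_melted ≈ 0.0567 kg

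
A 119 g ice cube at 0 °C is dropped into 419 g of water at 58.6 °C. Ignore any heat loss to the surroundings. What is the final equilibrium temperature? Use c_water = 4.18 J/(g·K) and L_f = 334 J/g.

T_f ≈ 28.0 °C

Conservation of energy gives ΣQ = 0:
latent heat to melt: 119×334 = 39746
  warm the meltwater: 497.42 T
  water: 1751.4(T − 58.6)
2248.8 T = 102633 − 39746 = 62887
T ≈ 27.96 °C. Since T > 0 °C, the all-ice-melts assumption holds.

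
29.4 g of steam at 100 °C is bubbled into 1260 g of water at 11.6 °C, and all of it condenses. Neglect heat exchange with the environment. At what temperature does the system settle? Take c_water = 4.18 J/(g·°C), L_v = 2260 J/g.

Sum of m c ΔT and latent-heat terms is zero:
steam→water at 100 °C releases m L_v = 29.4×2260 = 66444; condensate cools 100→T: 29.4×4.18×(T − 100) = 122.89(T − 100); original water: 5266.8(T − 11.6)
5389.7 T = 66444 + 12289 + 61095 = 139828
T ≈ 25.94 °C (< 100 °C, so full condensation is consistent).

T_f ≈ 25.9 °C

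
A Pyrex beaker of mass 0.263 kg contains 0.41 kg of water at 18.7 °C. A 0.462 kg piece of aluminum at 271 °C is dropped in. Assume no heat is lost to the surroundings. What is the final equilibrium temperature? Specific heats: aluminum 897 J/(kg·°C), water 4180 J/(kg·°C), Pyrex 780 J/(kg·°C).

T_f ≈ 63.5 °C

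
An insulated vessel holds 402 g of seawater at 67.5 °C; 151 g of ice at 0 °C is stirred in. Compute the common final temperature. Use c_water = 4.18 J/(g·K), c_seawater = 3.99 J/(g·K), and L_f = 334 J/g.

T_f ≈ 25.9 °C

Energy conservation, ΣQ = 0:
latent heat to melt: 151×334 = 50434; warm the meltwater: 631.18 T; seawater cools: 402×3.99×(T − 67.5) = 1604(T − 67.5)
2235.2 T = 108269 − 50434 = 57835
T ≈ 25.87 °C (positive, so assuming full melt was valid).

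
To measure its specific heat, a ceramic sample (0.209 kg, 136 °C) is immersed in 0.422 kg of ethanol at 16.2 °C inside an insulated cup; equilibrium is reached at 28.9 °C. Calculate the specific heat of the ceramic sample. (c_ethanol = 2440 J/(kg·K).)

Heat lost by the ceramic sample = heat gained by the ethanol:
0.209×c×(136 − 28.9) = 0.422×2440×(28.9 − 16.2)
22.38 c = 13077  ⇒  c ≈ 584.2 J/(kg·K)

c ≈ 584 J/(kg·K)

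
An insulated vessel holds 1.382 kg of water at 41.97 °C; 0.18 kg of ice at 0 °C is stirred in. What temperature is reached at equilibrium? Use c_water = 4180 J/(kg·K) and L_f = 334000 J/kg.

T_f ≈ 27.9 °C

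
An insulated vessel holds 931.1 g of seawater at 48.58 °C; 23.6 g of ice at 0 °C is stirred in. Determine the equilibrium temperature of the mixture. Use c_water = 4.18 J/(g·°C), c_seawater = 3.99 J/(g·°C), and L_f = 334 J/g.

T_f ≈ 45.3 °C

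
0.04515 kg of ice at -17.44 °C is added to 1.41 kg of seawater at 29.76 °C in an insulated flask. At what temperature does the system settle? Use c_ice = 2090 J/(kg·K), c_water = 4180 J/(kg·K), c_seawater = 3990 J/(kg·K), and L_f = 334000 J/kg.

T_f ≈ 25.9 °C

Energy balance with sensible and latent terms:
ice -17.44→0 °C: 0.04515·2090·17.44 = 1645.7; fusion: m_ice L_f = 0.04515·334000 = 15080; meltwater 0→T: 0.04515·4180·T = 188.73 T; seawater cools: 1.41·3990·(T − 29.76) = 5625.9(T − 29.76)
5814.6 T = 167427 − 16726 = 150701
T ≈ 25.92 °C. Since T > 0 °C, the all-ice-melts assumption holds.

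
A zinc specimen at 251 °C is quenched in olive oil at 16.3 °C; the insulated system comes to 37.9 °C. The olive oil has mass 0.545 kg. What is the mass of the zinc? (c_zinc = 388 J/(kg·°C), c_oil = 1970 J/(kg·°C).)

m ≈ 0.28 kg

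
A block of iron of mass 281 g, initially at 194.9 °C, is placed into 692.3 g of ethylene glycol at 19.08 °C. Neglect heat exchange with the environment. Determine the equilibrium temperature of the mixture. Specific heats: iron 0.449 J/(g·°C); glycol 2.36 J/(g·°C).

T_f ≈ 31.7 °C

T_f is the heat-capacity-weighted average of the initial temperatures:
T_f = (126.17×194.9 + 1633.8×19.08) / (126.17 + 1633.8)
    = 55764 / 1760 ≈ 31.68 °C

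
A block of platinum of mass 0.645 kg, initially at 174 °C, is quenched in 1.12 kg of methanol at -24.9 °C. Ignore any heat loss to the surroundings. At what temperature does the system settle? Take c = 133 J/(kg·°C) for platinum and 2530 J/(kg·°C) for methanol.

T_f ≈ -19.1 °C

Heat gained plus heat lost sum to zero:
0.645*133*(T − 174) + 1.12*2530*(T − (-24.9)) = 0
85.78(T − 174) + 2833.6(T − (-24.9)) = 0
(85.78 + 2833.6) T = 85.78*174 + 2833.6*(-24.9)
T ≈ -19.06 °C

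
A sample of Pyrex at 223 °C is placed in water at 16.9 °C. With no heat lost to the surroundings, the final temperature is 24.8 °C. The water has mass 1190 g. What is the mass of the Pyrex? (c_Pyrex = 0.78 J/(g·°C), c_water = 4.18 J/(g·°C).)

Heat gained plus heat lost sum to zero:
m·0.78·(24.8 − 223) + 1190·4.18·(24.8 − 16.9) = 0
-154.6 m = -39296
m = -39296/-154.6 ≈ 254.2 g

m ≈ 254 g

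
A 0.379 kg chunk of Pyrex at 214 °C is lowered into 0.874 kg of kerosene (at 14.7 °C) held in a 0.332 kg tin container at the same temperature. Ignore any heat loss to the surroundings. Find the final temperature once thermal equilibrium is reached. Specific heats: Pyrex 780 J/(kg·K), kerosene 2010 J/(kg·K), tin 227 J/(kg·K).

T_f ≈ 42.4 °C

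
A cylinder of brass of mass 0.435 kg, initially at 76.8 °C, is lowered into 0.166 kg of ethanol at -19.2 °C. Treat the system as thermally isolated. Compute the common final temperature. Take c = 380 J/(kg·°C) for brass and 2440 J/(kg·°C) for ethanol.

Set heat shed by the hot body equal to heat absorbed by the cold body:
0.435×380×(76.8 − T) = 0.166×2440×(T − (-19.2))
165.3(76.8 − T) = 405.04(T − (-19.2))
570.34 T = 4918.3  ⇒  T ≈ 8.62 °C

T_f ≈ 8.6 °C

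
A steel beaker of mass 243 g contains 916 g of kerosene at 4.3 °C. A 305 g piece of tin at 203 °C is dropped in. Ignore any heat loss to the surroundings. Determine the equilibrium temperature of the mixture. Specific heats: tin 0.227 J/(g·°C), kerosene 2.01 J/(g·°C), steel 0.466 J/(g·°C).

T_f = Σ m_i c_i T_i / Σ m_i c_i:
T_f = (69.23*203 + 1841.2*4.3 + 113.24*4.3) / (69.23 + 1841.2 + 113.24)
    = 22459 / 2023.6 ≈ 11.10 °C

T_f ≈ 11.1 °C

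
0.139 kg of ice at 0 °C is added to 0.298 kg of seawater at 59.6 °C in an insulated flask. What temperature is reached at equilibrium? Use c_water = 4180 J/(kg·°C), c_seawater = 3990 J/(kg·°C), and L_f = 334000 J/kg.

Sum of m c ΔT and latent-heat terms is zero:
latent heat to melt: 0.139×334000 = 46426; warm the meltwater: 581.02 T; seawater: 1189(T − 59.6)
1770 T = 70866 − 46426 = 24440
T ≈ 13.81 °C (positive, so assuming full melt was valid).

T_f ≈ 13.8 °C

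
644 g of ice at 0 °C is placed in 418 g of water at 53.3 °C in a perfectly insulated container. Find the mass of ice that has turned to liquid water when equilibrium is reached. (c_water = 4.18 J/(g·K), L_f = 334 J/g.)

Water can give up m c ΔT = 418×4.18×53.3 = 93128 J before reaching 0 °C.
To melt every bit of ice: 644×334 = 215096 J.
Since 93128 < 215096 J, not all the ice melts; equilibrium is at 0 °C.
Mass melted = 93128/334 ≈ 278.8 g.

m_melted ≈ 279 g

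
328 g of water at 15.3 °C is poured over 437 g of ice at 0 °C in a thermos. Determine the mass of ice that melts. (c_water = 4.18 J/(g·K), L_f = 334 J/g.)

m_melted ≈ 62.8 g

Heat available from the water dropping to 0 °C: 328·4.18·15.3 = 20977 J.
Melting all 437 g of ice would need 437·334 = 145958 J.
Since 20977 < 145958 J, not all the ice melts; equilibrium is at 0 °C.
m_melt = 20977 / L_f = 62.81 g.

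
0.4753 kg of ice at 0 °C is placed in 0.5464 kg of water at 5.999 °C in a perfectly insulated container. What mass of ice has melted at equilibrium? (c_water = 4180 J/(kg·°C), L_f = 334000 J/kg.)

Cooling the water to 0 °C releases 0.5464×4180×5.999 = 13701 J.
Melting all 0.4753 kg of ice would need 0.4753×334000 = 158750 J.
13701 J < 158750 J, so only part of the ice melts and the system sits at 0 °C.
Mass melted = 13701/334000 ≈ 0.04102 kg.

m_melted ≈ 0.041 kg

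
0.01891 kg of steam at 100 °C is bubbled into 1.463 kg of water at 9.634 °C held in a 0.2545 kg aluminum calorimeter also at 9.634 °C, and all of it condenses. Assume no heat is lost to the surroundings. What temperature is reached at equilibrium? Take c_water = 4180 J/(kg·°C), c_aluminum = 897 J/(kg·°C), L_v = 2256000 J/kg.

Conservation of energy gives ΣQ = 0:
latent heat released on condensation: 0.01891×2256000 = 42661; condensed water 100 °C→T: 79.04(T − 100); original water: 6115.3(T − 9.634); cup: 228.29(T − 9.634)
6422.7 T = 42661 + 7904.4 + 61114 = 111680
T ≈ 17.39 °C (< 100 °C, so full condensation is consistent).

T_f ≈ 17.4 °C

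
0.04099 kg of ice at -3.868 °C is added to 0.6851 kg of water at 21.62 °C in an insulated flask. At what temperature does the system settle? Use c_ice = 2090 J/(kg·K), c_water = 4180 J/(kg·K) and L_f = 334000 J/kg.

Sum of m c ΔT and latent-heat terms is zero:
warm ice to 0 °C: 0.04099·2090·(0 − (-3.868)) = 331.37; fusion: m_ice L_f = 0.04099·334000 = 13691; warm the meltwater: 171.34 T; water: 2863.7(T − 21.62)
3035.1 T = 61914 − 14022 = 47892
T ≈ 15.78 °C — above 0 °C, consistent with complete melting.

T_f ≈ 15.8 °C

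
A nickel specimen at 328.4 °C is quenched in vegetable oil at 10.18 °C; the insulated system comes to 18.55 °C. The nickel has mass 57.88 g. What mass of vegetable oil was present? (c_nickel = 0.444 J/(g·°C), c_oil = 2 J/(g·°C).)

m ≈ 476 g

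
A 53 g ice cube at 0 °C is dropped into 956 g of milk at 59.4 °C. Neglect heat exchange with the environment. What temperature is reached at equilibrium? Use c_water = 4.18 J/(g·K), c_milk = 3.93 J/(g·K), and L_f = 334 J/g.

Setting the total heat transfer to zero:
fusion: m_ice L_f = 53·334 = 17702; warm the meltwater: 221.54 T; milk: 3757.1(T − 59.4)
3978.6 T = 223171 − 17702 = 205469
T ≈ 51.64 °C — above 0 °C, consistent with complete melting.

T_f ≈ 51.6 °C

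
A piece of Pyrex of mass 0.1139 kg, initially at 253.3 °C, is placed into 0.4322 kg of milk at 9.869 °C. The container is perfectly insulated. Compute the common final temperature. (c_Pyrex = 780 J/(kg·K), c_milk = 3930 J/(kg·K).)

T_f ≈ 22.0 °C

Heat lost by the Pyrex equals heat gained by the milk:
0.1139*780*(253.3 − T) = 0.4322*3930*(T − 9.869)
88.84(253.3 − T) = 1698.5(T − 9.869)
1787.4 T = 39267  ⇒  T ≈ 21.97 °C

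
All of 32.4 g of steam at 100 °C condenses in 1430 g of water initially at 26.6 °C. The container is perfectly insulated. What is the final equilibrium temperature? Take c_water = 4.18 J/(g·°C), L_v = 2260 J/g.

Let T be the final temperature. ΣQ_i = 0:
latent heat released on condensation: 32.4·2260 = 73224; condensate cools 100→T: 32.4·4.18·(T − 100) = 135.43(T − 100); water warms: 1430·4.18·(T − 26.6) = 5977.4(T − 26.6)
6112.8 T = 73224 + 13543 + 158999 = 245766
T ≈ 40.20 °C — below 100 °C, confirming all the steam condensed.

T_f ≈ 40.2 °C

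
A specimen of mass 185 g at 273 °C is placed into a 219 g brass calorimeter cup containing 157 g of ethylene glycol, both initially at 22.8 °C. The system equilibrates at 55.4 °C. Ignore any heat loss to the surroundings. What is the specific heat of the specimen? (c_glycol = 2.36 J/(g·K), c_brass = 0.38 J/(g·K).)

c ≈ 0.367 J/(g·K)

Energy conservation, ΣQ = 0:
185×c×(55.4 − 273) + 157×2.36×(55.4 − 22.8) + 219×0.38×(55.4 − 22.8) = 0
-40256 c = -14792
c = -14792/-40256 ≈ 0.3674 J/(g·K)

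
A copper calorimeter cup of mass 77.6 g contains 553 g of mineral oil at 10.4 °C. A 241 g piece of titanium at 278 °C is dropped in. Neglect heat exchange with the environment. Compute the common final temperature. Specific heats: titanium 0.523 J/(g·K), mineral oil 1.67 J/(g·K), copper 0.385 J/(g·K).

T_f ≈ 41.6 °C

With ΣQ=0 the equilibrium temperature is the m·c-weighted mean:
T_f = (126.04*278 + 923.51*10.4 + 29.88*10.4) / (126.04 + 923.51 + 29.88)
    = 44955 / 1079.4 ≈ 41.65 °C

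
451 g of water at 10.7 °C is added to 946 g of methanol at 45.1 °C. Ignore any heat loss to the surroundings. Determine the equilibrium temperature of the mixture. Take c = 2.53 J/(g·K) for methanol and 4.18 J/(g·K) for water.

T_f ≈ 29.9 °C

Taking heat into each body as positive, Σ m c ΔT = 0:
946×2.53×(T − 45.1) + 451×4.18×(T − 10.7) = 0
2393.4(T − 45.1) + 1885.2(T − 10.7) = 0
(2393.4 + 1885.2) T = 2393.4×45.1 + 1885.2×10.7
T ≈ 29.94 °C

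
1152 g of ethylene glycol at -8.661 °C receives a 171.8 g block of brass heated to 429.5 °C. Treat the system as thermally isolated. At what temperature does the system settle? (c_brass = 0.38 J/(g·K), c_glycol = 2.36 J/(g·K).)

Energy conservation, ΣQ = 0:
171.8×0.38×(T − 429.5) + 1152×2.36×(T − (-8.661)) = 0
2784 T = 4492.6
T = 4492.6 / 2784 = 1.61 °C

T_f ≈ 1.6 °C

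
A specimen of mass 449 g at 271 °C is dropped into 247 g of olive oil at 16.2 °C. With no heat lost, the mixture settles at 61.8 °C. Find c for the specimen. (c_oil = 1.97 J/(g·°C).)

m_s c (T_s − T_f) = m_oil c_oil (T_f − T_0):
449×c×(271 − 61.8) = 247×1.97×(61.8 − 16.2)
93931 c = 22189  ⇒  c ≈ 0.2362 J/(g·°C)

c ≈ 0.236 J/(g·°C)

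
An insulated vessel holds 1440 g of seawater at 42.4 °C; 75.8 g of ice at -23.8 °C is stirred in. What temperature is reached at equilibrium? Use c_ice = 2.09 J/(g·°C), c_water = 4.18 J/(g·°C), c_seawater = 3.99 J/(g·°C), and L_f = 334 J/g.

Energy conservation, ΣQ = 0:
ice -23.8→0 °C: 75.8×2.09×23.8 = 3770.4; fusion: m_ice L_f = 75.8×334 = 25317; meltwater 0→T: 75.8×4.18×T = 316.84 T; seawater: 5745.6(T − 42.4)
6062.4 T = 243613 − 29088 = 214526
T ≈ 35.39 °C. Since T > 0 °C, the all-ice-melts assumption holds.

T_f ≈ 35.4 °C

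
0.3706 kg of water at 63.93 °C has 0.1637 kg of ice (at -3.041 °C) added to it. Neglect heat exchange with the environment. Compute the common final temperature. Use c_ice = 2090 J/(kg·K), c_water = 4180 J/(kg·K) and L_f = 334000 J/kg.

Setting the total heat transfer to zero:
ice -3.041→0 °C: 0.1637·2090·3.041 = 1040.4
  fusion: m_ice L_f = 0.1637·334000 = 54676
  meltwater 0→T: 0.1637·4180·T = 684.27 T
  water: 1549.1(T − 63.93)
2233.4 T = 99034 − 55716 = 43318
T ≈ 19.40 °C. Since T > 0 °C, the all-ice-melts assumption holds.

T_f ≈ 19.4 °C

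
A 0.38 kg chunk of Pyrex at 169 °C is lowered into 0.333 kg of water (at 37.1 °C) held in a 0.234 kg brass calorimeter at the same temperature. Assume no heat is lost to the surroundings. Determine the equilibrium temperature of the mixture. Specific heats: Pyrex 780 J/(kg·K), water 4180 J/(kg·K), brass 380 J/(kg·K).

T_f is the heat-capacity-weighted average of the initial temperatures:
T_f = (296.4·169 + 1391.9·37.1 + 88.92·37.1) / (296.4 + 1391.9 + 88.92)
    = 105032 / 1777.3 ≈ 59.10 °C

T_f ≈ 59.1 °C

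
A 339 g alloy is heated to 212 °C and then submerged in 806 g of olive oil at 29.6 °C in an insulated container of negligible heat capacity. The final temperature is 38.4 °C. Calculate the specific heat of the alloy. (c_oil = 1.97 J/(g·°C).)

c ≈ 0.237 J/(g·°C)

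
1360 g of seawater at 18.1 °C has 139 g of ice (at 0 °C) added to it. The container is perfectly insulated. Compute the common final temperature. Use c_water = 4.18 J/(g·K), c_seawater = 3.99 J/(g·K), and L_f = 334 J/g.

T_f ≈ 8.6 °C

Energy balance with sensible and latent terms:
fusion: m_ice L_f = 139×334 = 46426
  meltwater 0→T: 139×4.18×T = 581.02 T
  seawater cools: 1360×3.99×(T − 18.1) = 5426.4(T − 18.1)
6007.4 T = 98218 − 46426 = 51792
T ≈ 8.62 °C (positive, so assuming full melt was valid).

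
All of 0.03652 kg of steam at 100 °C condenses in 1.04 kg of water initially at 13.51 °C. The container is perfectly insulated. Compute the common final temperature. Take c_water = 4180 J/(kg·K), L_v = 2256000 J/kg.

Sum of m c ΔT and latent-heat terms is zero:
latent heat released on condensation: 0.03652×2256000 = 82389
  condensate cools 100→T: 0.03652×4180×(T − 100) = 152.65(T − 100)
  original water: 4347.2(T − 13.51)
4499.9 T = 82389 + 15265 + 58731 = 156385
T ≈ 34.75 °C — below 100 °C, confirming all the steam condensed.

T_f ≈ 34.8 °C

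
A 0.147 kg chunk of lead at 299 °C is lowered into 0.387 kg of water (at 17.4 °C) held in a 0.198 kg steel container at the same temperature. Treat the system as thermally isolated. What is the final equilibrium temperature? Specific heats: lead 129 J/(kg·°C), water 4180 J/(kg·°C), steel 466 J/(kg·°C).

Heat gained plus heat lost sum to zero:
0.147*129*(T − 299) + 0.387*4180*(T − 17.4) + 0.198*466*(T − 17.4) = 0
18.96(T − 299) + 1617.7(T − 17.4) + 92.27(T − 17.4) = 0
(18.96 + 1617.7 + 92.27) T = 18.96*299 + 1617.7*17.4 + 92.27*17.4
T = 35423 / 1728.9 = 20.5 °C

T_f ≈ 20.5 °C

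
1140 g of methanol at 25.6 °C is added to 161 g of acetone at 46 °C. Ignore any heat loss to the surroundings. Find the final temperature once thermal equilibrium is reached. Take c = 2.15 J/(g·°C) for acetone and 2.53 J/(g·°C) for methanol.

|Q_acetone| = |Q_methanol|:
161*2.15*(46 − T) = 1140*2.53*(T − 25.6)
346.15(46 − T) = 2884.2(T − 25.6)
3230.3 T = 89758  ⇒  T ≈ 27.79 °C

T_f ≈ 27.8 °C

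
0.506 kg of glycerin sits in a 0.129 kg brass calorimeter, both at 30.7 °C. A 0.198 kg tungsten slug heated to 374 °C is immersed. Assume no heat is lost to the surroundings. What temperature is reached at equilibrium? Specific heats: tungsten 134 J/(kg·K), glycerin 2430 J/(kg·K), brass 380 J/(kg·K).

T_f ≈ 37.7 °C

Let T be the final temperature. ΣQ_i = 0:
0.198·134·(T − 374) + 0.506·2430·(T − 30.7) + 0.129·380·(T − 30.7) = 0
(26.53 + 1229.6 + 49.02) T = 26.53·374 + 1229.6·30.7 + 49.02·30.7
T ≈ 37.68 °C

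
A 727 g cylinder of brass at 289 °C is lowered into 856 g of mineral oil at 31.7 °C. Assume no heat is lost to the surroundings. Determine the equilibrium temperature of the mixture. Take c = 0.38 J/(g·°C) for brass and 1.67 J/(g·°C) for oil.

T_f ≈ 73.4 °C

T_f = Σ m_i c_i T_i / Σ m_i c_i:
T_f = (276.26*289 + 1429.5*31.7) / (276.26 + 1429.5)
    = 125155 / 1705.8 ≈ 73.37 °C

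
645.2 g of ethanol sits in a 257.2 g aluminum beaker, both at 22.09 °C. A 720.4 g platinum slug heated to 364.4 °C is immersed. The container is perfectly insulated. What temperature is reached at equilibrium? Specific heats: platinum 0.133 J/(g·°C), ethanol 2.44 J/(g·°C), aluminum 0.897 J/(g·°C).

Energy conservation, ΣQ = 0:
720.4×0.133×(T − 364.4) + 645.2×2.44×(T − 22.09) + 257.2×0.897×(T − 22.09) = 0
95.81(T − 364.4) + 1574.3(T − 22.09) + 230.71(T − 22.09) = 0
1900.8 T = 74787
T = 74787/1900.8 ≈ 39.34 °C

T_f ≈ 39.3 °C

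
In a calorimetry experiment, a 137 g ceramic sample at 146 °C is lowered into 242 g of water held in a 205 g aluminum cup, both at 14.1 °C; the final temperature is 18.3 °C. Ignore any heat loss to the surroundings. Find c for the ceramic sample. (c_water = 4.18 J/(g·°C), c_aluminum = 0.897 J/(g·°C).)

Let T be the final temperature. ΣQ_i = 0:
137·c·(18.3 − 146) + 242·4.18·(18.3 − 14.1) + 205·0.897·(18.3 − 14.1) = 0
-17495 c = -5020.9
c = -5020.9/-17495 ≈ 0.287 J/(g·°C)

c ≈ 0.287 J/(g·°C)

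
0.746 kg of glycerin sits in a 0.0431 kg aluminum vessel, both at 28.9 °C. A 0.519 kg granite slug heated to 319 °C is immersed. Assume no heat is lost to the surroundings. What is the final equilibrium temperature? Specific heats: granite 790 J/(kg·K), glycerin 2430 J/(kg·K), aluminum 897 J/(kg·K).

T_f ≈ 81.5 °C

Taking heat into each body as positive, Σ m c ΔT = 0:
0.519×790×(T − 319) + 0.746×2430×(T − 28.9) + 0.0431×897×(T − 28.9) = 0
410.01(T − 319) + 1812.8(T − 28.9) + 38.66(T − 28.9) = 0
2261.5 T = 184300
T = 184300/2261.5 ≈ 81.50 °C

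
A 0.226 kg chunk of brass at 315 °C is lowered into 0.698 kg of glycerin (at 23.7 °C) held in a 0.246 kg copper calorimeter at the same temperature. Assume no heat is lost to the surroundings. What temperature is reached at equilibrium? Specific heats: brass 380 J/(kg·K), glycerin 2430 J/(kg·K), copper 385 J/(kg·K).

With ΣQ=0 the equilibrium temperature is the m·c-weighted mean:
T_f = (85.88×315 + 1696.1×23.7 + 94.71×23.7) / (85.88 + 1696.1 + 94.71)
    = 69495 / 1876.7 ≈ 37.03 °C

T_f ≈ 37.0 °C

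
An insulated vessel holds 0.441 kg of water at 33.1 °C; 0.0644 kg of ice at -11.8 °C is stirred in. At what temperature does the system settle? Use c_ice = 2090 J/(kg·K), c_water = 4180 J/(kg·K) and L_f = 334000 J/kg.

T_f ≈ 17.9 °C

Net heat exchanged in the isolated system is zero:
ice -11.8→0 °C: 0.0644·2090·11.8 = 1588.2; fusion: m_ice L_f = 0.0644·334000 = 21510; warm the meltwater: 269.19 T; water: 1843.4(T − 33.1)
2112.6 T = 61016 − 23098 = 37918
T ≈ 17.95 °C — above 0 °C, consistent with complete melting.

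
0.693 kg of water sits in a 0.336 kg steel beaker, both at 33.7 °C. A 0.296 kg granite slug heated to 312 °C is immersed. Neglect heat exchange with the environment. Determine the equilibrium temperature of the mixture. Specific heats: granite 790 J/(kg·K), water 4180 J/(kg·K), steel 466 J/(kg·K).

T_f = Σ m_i c_i T_i / Σ m_i c_i:
T_f = (233.84×312 + 2896.7×33.7 + 156.58×33.7) / (233.84 + 2896.7 + 156.58)
    = 175855 / 3287.2 ≈ 53.50 °C

T_f ≈ 53.5 °C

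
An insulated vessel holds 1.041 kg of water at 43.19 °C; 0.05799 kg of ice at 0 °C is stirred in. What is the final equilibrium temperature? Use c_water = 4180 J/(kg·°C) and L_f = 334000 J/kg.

T_f ≈ 36.7 °C

Heat gained plus heat lost sum to zero:
melt ice: 0.05799·334000 = 19369
  warm the meltwater: 242.4 T
  water cools: 1.041·4180·(T − 43.19) = 4351.4(T − 43.19)
4593.8 T = 187936 − 19369 = 168567
T ≈ 36.69 °C. Since T > 0 °C, the all-ice-melts assumption holds.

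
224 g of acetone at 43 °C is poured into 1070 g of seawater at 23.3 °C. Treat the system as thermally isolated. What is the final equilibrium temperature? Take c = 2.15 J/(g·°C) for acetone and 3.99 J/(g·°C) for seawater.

Heat gained plus heat lost sum to zero:
224·2.15·(T − 43) + 1070·3.99·(T − 23.3) = 0
481.6(T − 43) + 4269.3(T − 23.3) = 0
(481.6 + 4269.3) T = 481.6·43 + 4269.3·23.3
T ≈ 25.30 °C

T_f ≈ 25.3 °C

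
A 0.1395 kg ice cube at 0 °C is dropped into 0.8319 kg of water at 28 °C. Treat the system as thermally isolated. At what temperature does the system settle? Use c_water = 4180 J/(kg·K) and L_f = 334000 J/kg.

T_f ≈ 12.5 °C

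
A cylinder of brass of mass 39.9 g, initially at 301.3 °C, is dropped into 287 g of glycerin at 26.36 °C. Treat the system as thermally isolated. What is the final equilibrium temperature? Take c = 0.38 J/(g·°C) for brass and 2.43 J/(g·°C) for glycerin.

T_f ≈ 32.2 °C

Set heat shed by the hot body equal to heat absorbed by the cold body:
39.9×0.38×(301.3 − T) = 287×2.43×(T − 26.36)
15.16(301.3 − T) = 697.41(T − 26.36)
712.57 T = 22952  ⇒  T ≈ 32.21 °C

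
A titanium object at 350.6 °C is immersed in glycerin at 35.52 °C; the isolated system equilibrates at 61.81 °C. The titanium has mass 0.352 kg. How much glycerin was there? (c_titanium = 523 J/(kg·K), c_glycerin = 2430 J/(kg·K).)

|Q_titanium| = |Q_glycerin|:
0.352×523×(350.6 − 61.81) = m×2430×(61.81 − 35.52)
63885 m = 53165  ⇒  m ≈ 0.8322 kg

m ≈ 0.832 kg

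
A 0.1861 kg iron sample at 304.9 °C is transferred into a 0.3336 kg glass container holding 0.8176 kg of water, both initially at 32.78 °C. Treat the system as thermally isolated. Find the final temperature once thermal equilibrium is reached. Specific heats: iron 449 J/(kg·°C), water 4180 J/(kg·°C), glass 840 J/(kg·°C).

T_f ≈ 38.8 °C

T_f = Σ m_i c_i T_i / Σ m_i c_i:
T_f = (83.56×304.9 + 3417.6×32.78 + 280.22×32.78) / (83.56 + 3417.6 + 280.22)
    = 146691 / 3781.4 ≈ 38.79 °C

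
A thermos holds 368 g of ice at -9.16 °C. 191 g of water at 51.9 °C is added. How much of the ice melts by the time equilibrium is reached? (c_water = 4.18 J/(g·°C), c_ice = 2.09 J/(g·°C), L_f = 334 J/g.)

Water can give up m c ΔT = 191×4.18×51.9 = 41436 J before reaching 0 °C.
Warming the ice to 0 °C takes 368×2.09×9.16 = 7045.1 J, leaving 34391 J for melting.
Fully melting the ice requires m_ice L_f = 368×334 = 122912 J.
That's not enough to melt it all — equilibrium is at 0 °C with ice remaining.
m_melt = 34391 / L_f = 103 g.

m_melted ≈ 103 g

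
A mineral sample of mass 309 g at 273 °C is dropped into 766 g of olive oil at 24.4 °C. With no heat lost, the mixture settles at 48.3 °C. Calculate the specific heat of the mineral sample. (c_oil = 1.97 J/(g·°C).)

c ≈ 0.519 J/(g·°C)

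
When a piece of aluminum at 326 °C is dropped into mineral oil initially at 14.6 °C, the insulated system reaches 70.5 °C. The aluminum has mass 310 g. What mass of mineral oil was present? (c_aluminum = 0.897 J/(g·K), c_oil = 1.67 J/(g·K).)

m ≈ 761 g

Energy conservation, ΣQ = 0:
310·0.897·(70.5 − 326) + m·1.67·(70.5 − 14.6) = 0
93.35 m = 71047
m = 71047/93.35 ≈ 761.1 g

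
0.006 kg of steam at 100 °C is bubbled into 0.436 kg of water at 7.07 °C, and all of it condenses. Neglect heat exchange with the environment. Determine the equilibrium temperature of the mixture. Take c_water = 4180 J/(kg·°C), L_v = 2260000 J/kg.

T_f ≈ 15.7 °C

Net heat exchanged in the isolated system is zero:
latent heat released on condensation: 0.006×2260000 = 13560
  condensate cools 100→T: 0.006×4180×(T − 100) = 25.08(T − 100)
  water warms: 0.436×4180×(T − 7.07) = 1822.5(T − 7.07)
1847.6 T = 13560 + 2508 + 12885 = 28953
T ≈ 15.67 °C (< 100 °C, so full condensation is consistent).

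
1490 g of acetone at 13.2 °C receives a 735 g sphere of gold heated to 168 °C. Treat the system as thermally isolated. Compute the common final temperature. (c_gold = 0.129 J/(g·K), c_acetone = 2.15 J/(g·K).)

|Q_gold| = |Q_acetone|:
735×0.129×(168 − T) = 1490×2.15×(T − 13.2)
94.81(168 − T) = 3203.5(T − 13.2)
3298.3 T = 58215  ⇒  T ≈ 17.65 °C

T_f ≈ 17.6 °C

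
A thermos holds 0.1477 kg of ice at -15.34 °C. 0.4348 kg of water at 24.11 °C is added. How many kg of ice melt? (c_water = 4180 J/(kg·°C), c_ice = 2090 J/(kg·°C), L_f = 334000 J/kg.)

Cooling the water to 0 °C releases 0.4348×4180×24.11 = 43819 J.
Warming the ice to 0 °C takes 0.1477×2090×15.34 = 4735.4 J, leaving 39084 J for melting.
To melt every bit of ice: 0.1477×334000 = 49332 J.
39084 J < 49332 J, so only part of the ice melts and the system sits at 0 °C.
Mass melted = 39084/334000 ≈ 0.117 kg.

m_melted ≈ 0.117 kg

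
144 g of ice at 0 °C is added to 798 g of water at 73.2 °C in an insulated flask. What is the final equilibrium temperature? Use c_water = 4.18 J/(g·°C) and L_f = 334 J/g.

Heat gained plus heat lost sum to zero:
melt ice: 144×334 = 48096
  meltwater 0→T: 144×4.18×T = 601.92 T
  water: 3335.6(T − 73.2)
3937.6 T = 244169 − 48096 = 196073
T ≈ 49.80 °C (positive, so assuming full melt was valid).

T_f ≈ 49.8 °C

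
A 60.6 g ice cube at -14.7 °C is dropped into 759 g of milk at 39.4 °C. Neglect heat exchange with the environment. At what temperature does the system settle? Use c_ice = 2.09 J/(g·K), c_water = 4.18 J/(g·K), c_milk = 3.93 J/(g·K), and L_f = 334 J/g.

Taking heat into each body as positive, Σ m c ΔT = 0:
ice -14.7→0 °C: 60.6·2.09·14.7 = 1861.8; fusion: m_ice L_f = 60.6·334 = 20240; meltwater 0→T: 60.6·4.18·T = 253.31 T; milk cools: 759·3.93·(T − 39.4) = 2982.9(T − 39.4)
3236.2 T = 117525 − 22102 = 95423
T ≈ 29.49 °C. Since T > 0 °C, the all-ice-melts assumption holds.

T_f ≈ 29.5 °C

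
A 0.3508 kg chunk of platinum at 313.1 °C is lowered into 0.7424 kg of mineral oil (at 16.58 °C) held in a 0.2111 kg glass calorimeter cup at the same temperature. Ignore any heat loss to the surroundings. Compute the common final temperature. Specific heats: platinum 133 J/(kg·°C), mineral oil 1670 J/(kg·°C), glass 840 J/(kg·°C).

T_f is the heat-capacity-weighted average of the initial temperatures:
T_f = (46.66*313.1 + 1239.8*16.58 + 177.32*16.58) / (46.66 + 1239.8 + 177.32)
    = 38104 / 1463.8 ≈ 26.03 °C

T_f ≈ 26.0 °C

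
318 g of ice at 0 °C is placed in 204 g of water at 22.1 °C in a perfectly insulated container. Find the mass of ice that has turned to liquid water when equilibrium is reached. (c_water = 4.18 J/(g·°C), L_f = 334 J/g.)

m_melted ≈ 56.4 g

Water can give up m c ΔT = 204×4.18×22.1 = 18845 J before reaching 0 °C.
Melting all 318 g of ice would need 318×334 = 106212 J.
Since 18845 < 106212 J, not all the ice melts; equilibrium is at 0 °C.
Mass melted = 18845/334 ≈ 56.42 g.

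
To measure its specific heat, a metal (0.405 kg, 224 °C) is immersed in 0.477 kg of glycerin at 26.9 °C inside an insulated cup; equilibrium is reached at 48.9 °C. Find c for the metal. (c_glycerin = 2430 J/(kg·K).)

c ≈ 360 J/(kg·K)

Let T be the final temperature. ΣQ_i = 0:
0.405×c×(48.9 − 224) + 0.477×2430×(48.9 − 26.9) = 0
-70.92 c = -25500
c = -25500/-70.92 ≈ 359.6 J/(kg·K)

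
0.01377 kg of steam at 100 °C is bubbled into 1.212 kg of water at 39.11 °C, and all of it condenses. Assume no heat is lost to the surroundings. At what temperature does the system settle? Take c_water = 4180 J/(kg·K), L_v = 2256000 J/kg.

Energy conservation, ΣQ = 0:
latent heat released on condensation: 0.01377·2256000 = 31065; condensate cools 100→T: 0.01377·4180·(T − 100) = 57.56(T − 100); original water: 5066.2(T − 39.11)
5123.7 T = 31065 + 5755.9 + 198138 = 234958
T ≈ 45.86 °C — below 100 °C, confirming all the steam condensed.

T_f ≈ 45.9 °C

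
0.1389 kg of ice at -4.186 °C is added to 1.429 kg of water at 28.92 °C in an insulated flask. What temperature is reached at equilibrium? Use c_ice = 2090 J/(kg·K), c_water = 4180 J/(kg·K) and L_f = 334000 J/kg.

Taking heat into each body as positive, Σ m c ΔT = 0:
warm ice to 0 °C: 0.1389×2090×(0 − (-4.186)) = 1215.2
  fusion: m_ice L_f = 0.1389×334000 = 46393
  warm the meltwater: 580.6 T
  water: 5973.2(T − 28.92)
6553.8 T = 172746 − 47608 = 125138
T ≈ 19.09 °C (positive, so assuming full melt was valid).

T_f ≈ 19.1 °C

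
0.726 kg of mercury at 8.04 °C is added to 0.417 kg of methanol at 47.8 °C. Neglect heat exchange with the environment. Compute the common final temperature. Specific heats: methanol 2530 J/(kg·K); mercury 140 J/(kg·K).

Conservation of energy gives ΣQ = 0:
0.417×2530×(T − 47.8) + 0.726×140×(T − 8.04) = 0
1055(T − 47.8) + 101.64(T − 8.04) = 0
(1055 + 101.64) T = 1055×47.8 + 101.64×8.04
T = 51247 / 1156.7 = 44.3 °C

T_f ≈ 44.3 °C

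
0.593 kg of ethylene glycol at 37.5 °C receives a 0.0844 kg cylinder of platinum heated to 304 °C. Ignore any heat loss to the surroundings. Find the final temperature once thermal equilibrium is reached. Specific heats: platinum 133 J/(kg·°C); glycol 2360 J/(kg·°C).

T_f = Σ m_i c_i T_i / Σ m_i c_i:
T_f = (11.23×304 + 1399.5×37.5) / (11.23 + 1399.5)
    = 55893 / 1410.7 ≈ 39.62 °C

T_f ≈ 39.6 °C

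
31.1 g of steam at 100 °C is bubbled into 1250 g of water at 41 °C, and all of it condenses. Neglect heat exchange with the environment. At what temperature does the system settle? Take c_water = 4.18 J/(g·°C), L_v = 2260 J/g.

Energy balance with sensible and latent terms:
latent heat released on condensation: 31.1×2260 = 70286
  condensed water 100 °C→T: 130(T − 100)
  water warms: 1250×4.18×(T − 41) = 5225(T − 41)
5355 T = 70286 + 13000 + 214225 = 297511
T ≈ 55.56 °C, under the boiling point, so the assumption holds.

T_f ≈ 55.6 °C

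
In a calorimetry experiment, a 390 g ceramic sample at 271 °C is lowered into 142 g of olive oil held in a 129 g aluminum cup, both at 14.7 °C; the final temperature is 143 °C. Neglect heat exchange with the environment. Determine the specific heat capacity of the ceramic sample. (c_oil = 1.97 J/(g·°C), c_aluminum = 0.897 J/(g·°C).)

c ≈ 1.02 J/(g·°C)

Setting the total heat transfer to zero:
390·c·(143 − 271) + 142·1.97·(143 − 14.7) + 129·0.897·(143 − 14.7) = 0
-49920 c = -50737
c = -50737/-49920 ≈ 1.016 J/(g·°C)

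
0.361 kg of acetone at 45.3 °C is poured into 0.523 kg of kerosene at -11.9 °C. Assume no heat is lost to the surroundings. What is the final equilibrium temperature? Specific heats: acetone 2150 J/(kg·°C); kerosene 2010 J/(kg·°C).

|Q_acetone| = |Q_kerosene|:
0.361*2150*(45.3 − T) = 0.523*2010*(T − (-11.9))
776.15(45.3 − T) = 1051.2(T − (-11.9))
1827.4 T = 22650  ⇒  T ≈ 12.39 °C

T_f ≈ 12.4 °C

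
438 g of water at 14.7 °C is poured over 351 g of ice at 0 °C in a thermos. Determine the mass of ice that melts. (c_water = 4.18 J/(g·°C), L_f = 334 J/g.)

Cooling the water to 0 °C releases 438·4.18·14.7 = 26913 J.
To melt every bit of ice: 351·334 = 117234 J.
That's not enough to melt it all — equilibrium is at 0 °C with ice remaining.
m_melted·334 = 26913  ⇒  m_melted ≈ 80.58 g.

m_melted ≈ 80.6 g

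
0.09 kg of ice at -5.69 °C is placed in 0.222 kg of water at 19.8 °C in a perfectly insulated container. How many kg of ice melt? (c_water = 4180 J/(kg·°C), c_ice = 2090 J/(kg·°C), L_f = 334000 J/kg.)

m_melted ≈ 0.0518 kg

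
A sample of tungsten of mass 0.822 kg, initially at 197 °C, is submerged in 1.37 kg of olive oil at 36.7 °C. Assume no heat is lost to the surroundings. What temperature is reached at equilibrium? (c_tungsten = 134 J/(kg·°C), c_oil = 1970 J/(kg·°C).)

T_f ≈ 43.0 °C

Energy conservation, ΣQ = 0:
0.822*134*(T − 197) + 1.37*1970*(T − 36.7) = 0
110.15(T − 197) + 2698.9(T − 36.7) = 0
(110.15 + 2698.9) T = 110.15*197 + 2698.9*36.7
T = 120749/2809 ≈ 42.99 °C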